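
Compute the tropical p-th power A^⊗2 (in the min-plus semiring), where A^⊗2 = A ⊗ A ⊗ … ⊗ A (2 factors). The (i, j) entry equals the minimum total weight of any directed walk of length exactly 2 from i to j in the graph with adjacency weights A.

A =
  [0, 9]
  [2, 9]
A^⊗2 =
  [0, 9]
  [2, 11]

Each entry (A^⊗2)_ij equals the minimum over all length-2 walks i = v_0 → v_1 → … → v_2 = j of Σ_t A[v_t][v_{t+1}]. For example, for (i, j) = (0, 1) we minimise over 2 possible intermediate vertex sequences; the minimum is 9, attained along the walk 0 → 0 → 1.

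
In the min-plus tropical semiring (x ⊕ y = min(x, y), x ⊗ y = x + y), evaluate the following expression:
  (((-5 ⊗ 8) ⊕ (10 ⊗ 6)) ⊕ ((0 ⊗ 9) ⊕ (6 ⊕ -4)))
(((-5 ⊗ 8) ⊕ (10 ⊗ 6)) ⊕ ((0 ⊗ 9) ⊕ (6 ⊕ -4))) = -4

Expand innermost to outermost. Recall ⊕ takes the minimum of its arguments and ⊗ takes their sum. Working out the expression (((-5 ⊗ 8) ⊕ (10 ⊗ 6)) ⊕ ((0 ⊗ 9) ⊕ (6 ⊕ -4))) gives -4.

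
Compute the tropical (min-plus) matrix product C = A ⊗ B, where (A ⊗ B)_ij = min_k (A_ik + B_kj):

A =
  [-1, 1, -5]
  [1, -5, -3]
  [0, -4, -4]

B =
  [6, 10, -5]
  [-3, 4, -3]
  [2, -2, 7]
A ⊗ B =
  [-3, -7, -6]
  [-8, -5, -8]
  [-7, -6, -7]

Apply the min-plus product entry-by-entry:
  C[0][0] = min over k of (A[0][0] + B[0][0] = -1 + 6 = 5, A[0][1] + B[1][0] = 1 + -3 = -2, A[0][2] + B[2][0] = -5 + 2 = -3) = -3 (attained at k = 2)
  C[0][1] = min over k of (A[0][0] + B[0][1] = -1 + 10 = 9, A[0][1] + B[1][1] = 1 + 4 = 5, A[0][2] + B[2][1] = -5 + -2 = -7) = -7 (attained at k = 2)
  C[0][2] = min over k of (A[0][0] + B[0][2] = -1 + -5 = -6, A[0][1] + B[1][2] = 1 + -3 = -2, A[0][2] + B[2][2] = -5 + 7 = 2) = -6 (attained at k = 0)
  C[1][0] = min over k of (A[1][0] + B[0][0] = 1 + 6 = 7, A[1][1] + B[1][0] = -5 + -3 = -8, A[1][2] + B[2][0] = -3 + 2 = -1) = -8 (attained at k = 1)
  C[1][1] = min over k of (A[1][0] + B[0][1] = 1 + 10 = 11, A[1][1] + B[1][1] = -5 + 4 = -1, A[1][2] + B[2][1] = -3 + -2 = -5) = -5 (attained at k = 2)
  C[1][2] = min over k of (A[1][0] + B[0][2] = 1 + -5 = -4, A[1][1] + B[1][2] = -5 + -3 = -8, A[1][2] + B[2][2] = -3 + 7 = 4) = -8 (attained at k = 1)
  C[2][0] = min over k of (A[2][0] + B[0][0] = 0 + 6 = 6, A[2][1] + B[1][0] = -4 + -3 = -7, A[2][2] + B[2][0] = -4 + 2 = -2) = -7 (attained at k = 1)
  C[2][1] = min over k of (A[2][0] + B[0][1] = 0 + 10 = 10, A[2][1] + B[1][1] = -4 + 4 = 0, A[2][2] + B[2][1] = -4 + -2 = -6) = -6 (attained at k = 2)
  C[2][2] = min over k of (A[2][0] + B[0][2] = 0 + -5 = -5, A[2][1] + B[1][2] = -4 + -3 = -7, A[2][2] + B[2][2] = -4 + 7 = 3) = -7 (attained at k = 1)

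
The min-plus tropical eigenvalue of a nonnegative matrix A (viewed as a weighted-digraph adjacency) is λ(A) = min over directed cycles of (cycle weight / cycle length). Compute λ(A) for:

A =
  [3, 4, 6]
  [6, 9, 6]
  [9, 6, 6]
λ(A) = 3

Enumerate directed cycles and compute their means (weight / length). Sample:
  cycle 0 → 0: weight = 3, length = 1, mean = 3/1 ≈ 3.000
  cycle 1 → 1: weight = 9, length = 1, mean = 9/1 ≈ 9.000
  cycle 2 → 2: weight = 6, length = 1, mean = 6/1 ≈ 6.000
  cycle 0 → 1 → 0: weight = 10, length = 2, mean = 10/2 ≈ 5.000
  cycle 0 → 2 → 0: weight = 15, length = 2, mean = 15/2 ≈ 7.500
  cycle 1 → 0 → 1: weight = 10, length = 2, mean = 10/2 ≈ 5.000
Minimum mean = 3.000, attained e.g. along the cycle 0 → 0 with weight 3 and length 1. So λ(A) = 3/1 = 3.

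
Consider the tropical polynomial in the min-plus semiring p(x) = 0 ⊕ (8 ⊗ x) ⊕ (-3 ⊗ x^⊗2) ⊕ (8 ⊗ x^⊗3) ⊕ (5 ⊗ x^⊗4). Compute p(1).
p(1) = -1

A tropical monomial a ⊗ x^⊗i evaluates to a + i · x. Evaluating each term at x = 1:
  Term 0 contributes 0 + 0 · 1 = 0
  Term 1 contributes 8 + 1 · 1 = 9
  Term 2 contributes -3 + 2 · 1 = -1
  Term 3 contributes 8 + 3 · 1 = 11
  Term 4 contributes 5 + 4 · 1 = 9
p(1) = ⊕ of these = min[0, 9, -1, 11, 9] = -1.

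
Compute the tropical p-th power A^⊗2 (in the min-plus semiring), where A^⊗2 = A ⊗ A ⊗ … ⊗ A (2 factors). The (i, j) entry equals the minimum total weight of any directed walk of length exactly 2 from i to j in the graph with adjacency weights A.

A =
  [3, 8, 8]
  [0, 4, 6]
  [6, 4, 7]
A^⊗2 =
  [6, 11, 11]
  [3, 8, 8]
  [4, 8, 10]

Each entry (A^⊗2)_ij equals the minimum over all length-2 walks i = v_0 → v_1 → … → v_2 = j of Σ_t A[v_t][v_{t+1}]. For example, for (i, j) = (0, 2) we minimise over 3 possible intermediate vertex sequences; the minimum is 11, attained along the walk 0 → 0 → 2.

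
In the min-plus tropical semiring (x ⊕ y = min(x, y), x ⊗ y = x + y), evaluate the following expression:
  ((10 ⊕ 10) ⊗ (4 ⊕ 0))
((10 ⊕ 10) ⊗ (4 ⊕ 0)) = 10

Expand innermost to outermost. Recall ⊕ takes the minimum of its arguments and ⊗ takes their sum. Working out the expression ((10 ⊕ 10) ⊗ (4 ⊕ 0)) gives 10.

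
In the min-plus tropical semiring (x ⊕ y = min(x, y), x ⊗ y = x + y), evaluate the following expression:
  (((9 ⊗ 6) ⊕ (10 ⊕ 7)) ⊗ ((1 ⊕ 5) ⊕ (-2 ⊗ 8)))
(((9 ⊗ 6) ⊕ (10 ⊕ 7)) ⊗ ((1 ⊕ 5) ⊕ (-2 ⊗ 8))) = 8

Expand innermost to outermost. Recall ⊕ takes the minimum of its arguments and ⊗ takes their sum. Working out the expression (((9 ⊗ 6) ⊕ (10 ⊕ 7)) ⊗ ((1 ⊕ 5) ⊕ (-2 ⊗ 8))) gives 8.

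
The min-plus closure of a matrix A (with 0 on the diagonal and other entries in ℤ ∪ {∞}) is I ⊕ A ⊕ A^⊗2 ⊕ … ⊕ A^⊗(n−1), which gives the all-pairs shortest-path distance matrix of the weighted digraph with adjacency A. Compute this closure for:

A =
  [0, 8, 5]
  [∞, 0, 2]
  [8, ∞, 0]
Closure =
  [0, 8, 5]
  [10, 0, 2]
  [8, 16, 0]

This is the Floyd-Warshall all-pairs shortest-path computation. For each intermediate vertex k = 0, 1, …, 2, update dist[i][j] ← min(dist[i][j], dist[i][k] + dist[k][j]). The final matrix gives, for each (i, j), the minimum total weight of any directed path from i to j (possibly empty when i = j).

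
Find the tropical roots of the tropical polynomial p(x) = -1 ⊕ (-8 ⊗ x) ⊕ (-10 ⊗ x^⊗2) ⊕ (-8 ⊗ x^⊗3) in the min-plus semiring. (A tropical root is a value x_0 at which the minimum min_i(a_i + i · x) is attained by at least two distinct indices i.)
Roots: {-2, 2, 7}

Each tropical root is a break point of the lower envelope of the lines y = a_i + i · x (there are 4 lines, with slopes 0, 1, ..., 3). Only the lines that attain the minimum somewhere contribute to roots; other lines are dominated. Here the surviving (envelope) indices are i = 3, i = 2, i = 1, i = 0.
Intersections between consecutive envelope lines give the roots: for adjacent envelope indices i < j the intersection is x = (a_i − a_j) / (j − i). Reading off the sorted break points: {-2, 2, 7}.
Verification: at each break x_0, at least two indices attain the minimum of min_i(a_i + i · x_0).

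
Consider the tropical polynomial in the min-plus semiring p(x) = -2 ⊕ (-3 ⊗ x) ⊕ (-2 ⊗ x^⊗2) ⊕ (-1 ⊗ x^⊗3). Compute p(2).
p(2) = -2

A tropical monomial a ⊗ x^⊗i evaluates to a + i · x. Evaluating each term at x = 2:
  Term 0 contributes -2 + 0 · 2 = -2
  Term 1 contributes -3 + 1 · 2 = -1
  Term 2 contributes -2 + 2 · 2 = 2
  Term 3 contributes -1 + 3 · 2 = 5
p(2) = ⊕ of these = min[-2, -1, 2, 5] = -2.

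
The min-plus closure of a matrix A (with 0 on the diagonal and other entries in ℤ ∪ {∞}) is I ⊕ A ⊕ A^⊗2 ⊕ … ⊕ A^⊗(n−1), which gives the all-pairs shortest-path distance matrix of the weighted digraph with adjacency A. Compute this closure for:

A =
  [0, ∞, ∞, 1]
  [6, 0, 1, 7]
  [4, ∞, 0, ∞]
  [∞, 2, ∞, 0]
Closure =
  [0, 3, 4, 1]
  [5, 0, 1, 6]
  [4, 7, 0, 5]
  [7, 2, 3, 0]

This is the Floyd-Warshall all-pairs shortest-path computation. For each intermediate vertex k = 0, 1, …, 3, update dist[i][j] ← min(dist[i][j], dist[i][k] + dist[k][j]). The final matrix gives, for each (i, j), the minimum total weight of any directed path from i to j (possibly empty when i = j).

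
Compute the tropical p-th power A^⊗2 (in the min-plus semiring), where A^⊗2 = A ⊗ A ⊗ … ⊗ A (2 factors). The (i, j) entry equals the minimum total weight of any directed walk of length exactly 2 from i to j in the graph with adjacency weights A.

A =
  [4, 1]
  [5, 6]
A^⊗2 =
  [6, 5]
  [9, 6]

Each entry (A^⊗2)_ij equals the minimum over all length-2 walks i = v_0 → v_1 → … → v_2 = j of Σ_t A[v_t][v_{t+1}]. For example, for (i, j) = (0, 1) we minimise over 2 possible intermediate vertex sequences; the minimum is 5, attained along the walk 0 → 0 → 1.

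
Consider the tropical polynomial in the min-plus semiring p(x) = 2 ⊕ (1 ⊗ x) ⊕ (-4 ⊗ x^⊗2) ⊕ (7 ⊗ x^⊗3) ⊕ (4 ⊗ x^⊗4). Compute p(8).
p(8) = 2

A tropical monomial a ⊗ x^⊗i evaluates to a + i · x. Evaluating each term at x = 8:
  Term 0 contributes 2 + 0 · 8 = 2
  Term 1 contributes 1 + 1 · 8 = 9
  Term 2 contributes -4 + 2 · 8 = 12
  Term 3 contributes 7 + 3 · 8 = 31
  Term 4 contributes 4 + 4 · 8 = 36
p(8) = ⊕ of these = min[2, 9, 12, 31, 36] = 2.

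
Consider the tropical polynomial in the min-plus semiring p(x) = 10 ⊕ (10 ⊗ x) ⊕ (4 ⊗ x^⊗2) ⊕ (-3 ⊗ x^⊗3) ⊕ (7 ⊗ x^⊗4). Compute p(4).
p(4) = 9

A tropical monomial a ⊗ x^⊗i evaluates to a + i · x. Evaluating each term at x = 4:
  Term 0 contributes 10 + 0 · 4 = 10
  Term 1 contributes 10 + 1 · 4 = 14
  Term 2 contributes 4 + 2 · 4 = 12
  Term 3 contributes -3 + 3 · 4 = 9
  Term 4 contributes 7 + 4 · 4 = 23
p(4) = ⊕ of these = min[10, 14, 12, 9, 23] = 9.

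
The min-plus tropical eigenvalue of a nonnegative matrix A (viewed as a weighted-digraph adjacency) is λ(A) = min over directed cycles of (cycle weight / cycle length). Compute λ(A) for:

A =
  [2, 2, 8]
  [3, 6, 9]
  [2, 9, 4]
λ(A) = 2

Enumerate directed cycles and compute their means (weight / length). Sample:
  cycle 0 → 0: weight = 2, length = 1, mean = 2/1 ≈ 2.000
  cycle 1 → 1: weight = 6, length = 1, mean = 6/1 ≈ 6.000
  cycle 2 → 2: weight = 4, length = 1, mean = 4/1 ≈ 4.000
  cycle 0 → 1 → 0: weight = 5, length = 2, mean = 5/2 ≈ 2.500
  cycle 0 → 2 → 0: weight = 10, length = 2, mean = 10/2 ≈ 5.000
  cycle 1 → 0 → 1: weight = 5, length = 2, mean = 5/2 ≈ 2.500
Minimum mean = 2.000, attained e.g. along the cycle 0 → 0 with weight 2 and length 1. So λ(A) = 2/1 = 2.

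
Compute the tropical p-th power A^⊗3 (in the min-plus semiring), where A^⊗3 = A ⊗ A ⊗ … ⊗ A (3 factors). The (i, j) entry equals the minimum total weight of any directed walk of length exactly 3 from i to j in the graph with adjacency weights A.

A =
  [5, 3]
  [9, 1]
A^⊗3 =
  [13, 5]
  [11, 3]

Each entry (A^⊗3)_ij equals the minimum over all length-3 walks i = v_0 → v_1 → … → v_3 = j of Σ_t A[v_t][v_{t+1}]. For example, for (i, j) = (0, 1) we minimise over 4 possible intermediate vertex sequences; the minimum is 5, attained along the walk 0 → 1 → 1 → 1.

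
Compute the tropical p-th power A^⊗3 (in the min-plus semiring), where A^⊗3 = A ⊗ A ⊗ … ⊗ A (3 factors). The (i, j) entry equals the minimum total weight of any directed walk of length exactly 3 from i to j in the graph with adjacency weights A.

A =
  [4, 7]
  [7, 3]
A^⊗3 =
  [12, 13]
  [13, 9]

Each entry (A^⊗3)_ij equals the minimum over all length-3 walks i = v_0 → v_1 → … → v_3 = j of Σ_t A[v_t][v_{t+1}]. For example, for (i, j) = (0, 1) we minimise over 4 possible intermediate vertex sequences; the minimum is 13, attained along the walk 0 → 1 → 1 → 1.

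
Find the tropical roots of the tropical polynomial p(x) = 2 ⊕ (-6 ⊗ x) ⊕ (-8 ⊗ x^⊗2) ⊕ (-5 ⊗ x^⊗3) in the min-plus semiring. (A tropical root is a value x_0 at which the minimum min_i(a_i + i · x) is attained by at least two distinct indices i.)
Roots: {-3, 2, 8}

Each tropical root is a break point of the lower envelope of the lines y = a_i + i · x (there are 4 lines, with slopes 0, 1, ..., 3). Only the lines that attain the minimum somewhere contribute to roots; other lines are dominated. Here the surviving (envelope) indices are i = 3, i = 2, i = 1, i = 0.
Intersections between consecutive envelope lines give the roots: for adjacent envelope indices i < j the intersection is x = (a_i − a_j) / (j − i). Reading off the sorted break points: {-3, 2, 8}.
Verification: at each break x_0, at least two indices attain the minimum of min_i(a_i + i · x_0).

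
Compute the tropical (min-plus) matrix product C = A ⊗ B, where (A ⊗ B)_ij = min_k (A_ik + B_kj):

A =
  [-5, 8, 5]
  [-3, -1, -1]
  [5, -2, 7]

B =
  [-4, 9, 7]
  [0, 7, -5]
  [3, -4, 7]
A ⊗ B =
  [-9, 1, 2]
  [-7, -5, -6]
  [-2, 3, -7]

Apply the min-plus product entry-by-entry:
  C[0][0] = min over k of (A[0][0] + B[0][0] = -5 + -4 = -9, A[0][1] + B[1][0] = 8 + 0 = 8, A[0][2] + B[2][0] = 5 + 3 = 8) = -9 (attained at k = 0)
  C[0][1] = min over k of (A[0][0] + B[0][1] = -5 + 9 = 4, A[0][1] + B[1][1] = 8 + 7 = 15, A[0][2] + B[2][1] = 5 + -4 = 1) = 1 (attained at k = 2)
  C[0][2] = min over k of (A[0][0] + B[0][2] = -5 + 7 = 2, A[0][1] + B[1][2] = 8 + -5 = 3, A[0][2] + B[2][2] = 5 + 7 = 12) = 2 (attained at k = 0)
  C[1][0] = min over k of (A[1][0] + B[0][0] = -3 + -4 = -7, A[1][1] + B[1][0] = -1 + 0 = -1, A[1][2] + B[2][0] = -1 + 3 = 2) = -7 (attained at k = 0)
  C[1][1] = min over k of (A[1][0] + B[0][1] = -3 + 9 = 6, A[1][1] + B[1][1] = -1 + 7 = 6, A[1][2] + B[2][1] = -1 + -4 = -5) = -5 (attained at k = 2)
  C[1][2] = min over k of (A[1][0] + B[0][2] = -3 + 7 = 4, A[1][1] + B[1][2] = -1 + -5 = -6, A[1][2] + B[2][2] = -1 + 7 = 6) = -6 (attained at k = 1)
  C[2][0] = min over k of (A[2][0] + B[0][0] = 5 + -4 = 1, A[2][1] + B[1][0] = -2 + 0 = -2, A[2][2] + B[2][0] = 7 + 3 = 10) = -2 (attained at k = 1)
  C[2][1] = min over k of (A[2][0] + B[0][1] = 5 + 9 = 14, A[2][1] + B[1][1] = -2 + 7 = 5, A[2][2] + B[2][1] = 7 + -4 = 3) = 3 (attained at k = 2)
  C[2][2] = min over k of (A[2][0] + B[0][2] = 5 + 7 = 12, A[2][1] + B[1][2] = -2 + -5 = -7, A[2][2] + B[2][2] = 7 + 7 = 14) = -7 (attained at k = 1)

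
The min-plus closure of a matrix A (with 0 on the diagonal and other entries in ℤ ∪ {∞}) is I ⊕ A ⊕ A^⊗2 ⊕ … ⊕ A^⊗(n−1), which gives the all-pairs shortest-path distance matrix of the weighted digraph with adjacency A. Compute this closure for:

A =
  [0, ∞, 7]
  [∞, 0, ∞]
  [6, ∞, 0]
Closure =
  [0, ∞, 7]
  [∞, 0, ∞]
  [6, ∞, 0]

This is the Floyd-Warshall all-pairs shortest-path computation. For each intermediate vertex k = 0, 1, …, 2, update dist[i][j] ← min(dist[i][j], dist[i][k] + dist[k][j]). The final matrix gives, for each (i, j), the minimum total weight of any directed path from i to j (possibly empty when i = j).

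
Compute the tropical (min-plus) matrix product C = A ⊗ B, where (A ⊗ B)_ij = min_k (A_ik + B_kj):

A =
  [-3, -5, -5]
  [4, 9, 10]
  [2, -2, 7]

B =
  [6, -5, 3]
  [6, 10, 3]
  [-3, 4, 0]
A ⊗ B =
  [-8, -8, -5]
  [7, -1, 7]
  [4, -3, 1]

Apply the min-plus product entry-by-entry:
  C[0][0] = min over k of (A[0][0] + B[0][0] = -3 + 6 = 3, A[0][1] + B[1][0] = -5 + 6 = 1, A[0][2] + B[2][0] = -5 + -3 = -8) = -8 (attained at k = 2)
  C[0][1] = min over k of (A[0][0] + B[0][1] = -3 + -5 = -8, A[0][1] + B[1][1] = -5 + 10 = 5, A[0][2] + B[2][1] = -5 + 4 = -1) = -8 (attained at k = 0)
  C[0][2] = min over k of (A[0][0] + B[0][2] = -3 + 3 = 0, A[0][1] + B[1][2] = -5 + 3 = -2, A[0][2] + B[2][2] = -5 + 0 = -5) = -5 (attained at k = 2)
  C[1][0] = min over k of (A[1][0] + B[0][0] = 4 + 6 = 10, A[1][1] + B[1][0] = 9 + 6 = 15, A[1][2] + B[2][0] = 10 + -3 = 7) = 7 (attained at k = 2)
  C[1][1] = min over k of (A[1][0] + B[0][1] = 4 + -5 = -1, A[1][1] + B[1][1] = 9 + 10 = 19, A[1][2] + B[2][1] = 10 + 4 = 14) = -1 (attained at k = 0)
  C[1][2] = min over k of (A[1][0] + B[0][2] = 4 + 3 = 7, A[1][1] + B[1][2] = 9 + 3 = 12, A[1][2] + B[2][2] = 10 + 0 = 10) = 7 (attained at k = 0)
  C[2][0] = min over k of (A[2][0] + B[0][0] = 2 + 6 = 8, A[2][1] + B[1][0] = -2 + 6 = 4, A[2][2] + B[2][0] = 7 + -3 = 4) = 4 (attained at k = 1)
  C[2][1] = min over k of (A[2][0] + B[0][1] = 2 + -5 = -3, A[2][1] + B[1][1] = -2 + 10 = 8, A[2][2] + B[2][1] = 7 + 4 = 11) = -3 (attained at k = 0)
  C[2][2] = min over k of (A[2][0] + B[0][2] = 2 + 3 = 5, A[2][1] + B[1][2] = -2 + 3 = 1, A[2][2] + B[2][2] = 7 + 0 = 7) = 1 (attained at k = 1)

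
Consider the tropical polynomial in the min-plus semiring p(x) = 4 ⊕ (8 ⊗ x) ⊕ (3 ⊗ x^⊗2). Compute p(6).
p(6) = 4

A tropical monomial a ⊗ x^⊗i evaluates to a + i · x. Evaluating each term at x = 6:
  Term 0 contributes 4 + 0 · 6 = 4
  Term 1 contributes 8 + 1 · 6 = 14
  Term 2 contributes 3 + 2 · 6 = 15
p(6) = ⊕ of these = min[4, 14, 15] = 4.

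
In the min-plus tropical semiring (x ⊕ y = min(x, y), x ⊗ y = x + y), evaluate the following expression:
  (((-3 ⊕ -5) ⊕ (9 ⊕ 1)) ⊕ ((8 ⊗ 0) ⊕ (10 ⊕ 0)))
(((-3 ⊕ -5) ⊕ (9 ⊕ 1)) ⊕ ((8 ⊗ 0) ⊕ (10 ⊕ 0))) = -5

Expand innermost to outermost. Recall ⊕ takes the minimum of its arguments and ⊗ takes their sum. Working out the expression (((-3 ⊕ -5) ⊕ (9 ⊕ 1)) ⊕ ((8 ⊗ 0) ⊕ (10 ⊕ 0))) gives -5.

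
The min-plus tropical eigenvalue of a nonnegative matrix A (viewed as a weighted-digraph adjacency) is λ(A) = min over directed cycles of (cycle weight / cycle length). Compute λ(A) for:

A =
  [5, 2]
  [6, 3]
λ(A) = 3

Enumerate directed cycles and compute their means (weight / length). Sample:
  cycle 0 → 0: weight = 5, length = 1, mean = 5/1 ≈ 5.000
  cycle 1 → 1: weight = 3, length = 1, mean = 3/1 ≈ 3.000
  cycle 0 → 1 → 0: weight = 8, length = 2, mean = 8/2 ≈ 4.000
  cycle 1 → 0 → 1: weight = 8, length = 2, mean = 8/2 ≈ 4.000
Minimum mean = 3.000, attained e.g. along the cycle 1 → 1 with weight 3 and length 1. So λ(A) = 3/1 = 3.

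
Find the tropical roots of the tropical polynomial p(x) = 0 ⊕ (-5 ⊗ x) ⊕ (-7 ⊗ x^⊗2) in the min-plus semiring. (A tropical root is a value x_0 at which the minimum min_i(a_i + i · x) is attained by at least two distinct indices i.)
Roots: {2, 5}

Each tropical root is a break point of the lower envelope of the lines y = a_i + i · x (there are 3 lines, with slopes 0, 1, ..., 2). Only the lines that attain the minimum somewhere contribute to roots; other lines are dominated. Here the surviving (envelope) indices are i = 2, i = 1, i = 0.
Intersections between consecutive envelope lines give the roots: for adjacent envelope indices i < j the intersection is x = (a_i − a_j) / (j − i). Reading off the sorted break points: {2, 5}.
Verification: at each break x_0, at least two indices attain the minimum of min_i(a_i + i · x_0).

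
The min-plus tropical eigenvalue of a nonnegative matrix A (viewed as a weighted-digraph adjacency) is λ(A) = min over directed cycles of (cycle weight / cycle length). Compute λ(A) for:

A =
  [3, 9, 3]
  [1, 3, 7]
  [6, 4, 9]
λ(A) = 8/3

Enumerate directed cycles and compute their means (weight / length). Sample:
  cycle 0 → 0: weight = 3, length = 1, mean = 3/1 ≈ 3.000
  cycle 1 → 1: weight = 3, length = 1, mean = 3/1 ≈ 3.000
  cycle 2 → 2: weight = 9, length = 1, mean = 9/1 ≈ 9.000
  cycle 0 → 1 → 0: weight = 10, length = 2, mean = 10/2 ≈ 5.000
  cycle 0 → 2 → 0: weight = 9, length = 2, mean = 9/2 ≈ 4.500
  cycle 1 → 0 → 1: weight = 10, length = 2, mean = 10/2 ≈ 5.000
Minimum mean = 2.667, attained e.g. along the cycle 0 → 2 → 1 → 0 with weight 8 and length 3. So λ(A) = 8/3 = 8/3.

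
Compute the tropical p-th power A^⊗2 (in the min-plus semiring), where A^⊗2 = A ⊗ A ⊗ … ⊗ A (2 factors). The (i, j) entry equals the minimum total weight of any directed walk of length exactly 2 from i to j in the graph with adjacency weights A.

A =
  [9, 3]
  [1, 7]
A^⊗2 =
  [4, 10]
  [8, 4]

Each entry (A^⊗2)_ij equals the minimum over all length-2 walks i = v_0 → v_1 → … → v_2 = j of Σ_t A[v_t][v_{t+1}]. For example, for (i, j) = (0, 1) we minimise over 2 possible intermediate vertex sequences; the minimum is 10, attained along the walk 0 → 1 → 1.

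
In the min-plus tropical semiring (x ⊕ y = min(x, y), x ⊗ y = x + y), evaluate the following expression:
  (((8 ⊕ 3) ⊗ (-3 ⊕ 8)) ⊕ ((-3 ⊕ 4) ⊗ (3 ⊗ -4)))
(((8 ⊕ 3) ⊗ (-3 ⊕ 8)) ⊕ ((-3 ⊕ 4) ⊗ (3 ⊗ -4))) = -4

Expand innermost to outermost. Recall ⊕ takes the minimum of its arguments and ⊗ takes their sum. Working out the expression (((8 ⊕ 3) ⊗ (-3 ⊕ 8)) ⊕ ((-3 ⊕ 4) ⊗ (3 ⊗ -4))) gives -4.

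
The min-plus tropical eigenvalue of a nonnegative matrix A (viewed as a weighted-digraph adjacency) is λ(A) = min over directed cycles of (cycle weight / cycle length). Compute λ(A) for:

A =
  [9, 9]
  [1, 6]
λ(A) = 5

Enumerate directed cycles and compute their means (weight / length). Sample:
  cycle 0 → 0: weight = 9, length = 1, mean = 9/1 ≈ 9.000
  cycle 1 → 1: weight = 6, length = 1, mean = 6/1 ≈ 6.000
  cycle 0 → 1 → 0: weight = 10, length = 2, mean = 10/2 ≈ 5.000
  cycle 1 → 0 → 1: weight = 10, length = 2, mean = 10/2 ≈ 5.000
Minimum mean = 5.000, attained e.g. along the cycle 0 → 1 → 0 with weight 10 and length 2. So λ(A) = 10/2 = 5.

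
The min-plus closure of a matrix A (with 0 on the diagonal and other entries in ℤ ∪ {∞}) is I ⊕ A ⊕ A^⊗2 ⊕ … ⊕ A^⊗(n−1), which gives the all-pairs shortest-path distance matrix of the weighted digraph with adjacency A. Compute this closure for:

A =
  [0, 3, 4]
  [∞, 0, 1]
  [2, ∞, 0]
Closure =
  [0, 3, 4]
  [3, 0, 1]
  [2, 5, 0]

This is the Floyd-Warshall all-pairs shortest-path computation. For each intermediate vertex k = 0, 1, …, 2, update dist[i][j] ← min(dist[i][j], dist[i][k] + dist[k][j]). The final matrix gives, for each (i, j), the minimum total weight of any directed path from i to j (possibly empty when i = j).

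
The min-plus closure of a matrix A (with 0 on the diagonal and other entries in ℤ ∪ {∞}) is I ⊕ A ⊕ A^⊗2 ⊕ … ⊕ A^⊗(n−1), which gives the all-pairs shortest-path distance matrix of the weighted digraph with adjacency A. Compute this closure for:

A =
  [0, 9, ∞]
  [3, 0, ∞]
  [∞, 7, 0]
Closure =
  [0, 9, ∞]
  [3, 0, ∞]
  [10, 7, 0]

This is the Floyd-Warshall all-pairs shortest-path computation. For each intermediate vertex k = 0, 1, …, 2, update dist[i][j] ← min(dist[i][j], dist[i][k] + dist[k][j]). The final matrix gives, for each (i, j), the minimum total weight of any directed path from i to j (possibly empty when i = j).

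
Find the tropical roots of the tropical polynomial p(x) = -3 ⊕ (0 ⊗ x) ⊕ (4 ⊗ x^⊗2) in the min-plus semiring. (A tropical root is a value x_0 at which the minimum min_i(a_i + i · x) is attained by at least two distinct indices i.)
Roots: {-4, -3}

Each tropical root is a break point of the lower envelope of the lines y = a_i + i · x (there are 3 lines, with slopes 0, 1, ..., 2). Only the lines that attain the minimum somewhere contribute to roots; other lines are dominated. Here the surviving (envelope) indices are i = 2, i = 1, i = 0.
Intersections between consecutive envelope lines give the roots: for adjacent envelope indices i < j the intersection is x = (a_i − a_j) / (j − i). Reading off the sorted break points: {-4, -3}.
Verification: at each break x_0, at least two indices attain the minimum of min_i(a_i + i · x_0).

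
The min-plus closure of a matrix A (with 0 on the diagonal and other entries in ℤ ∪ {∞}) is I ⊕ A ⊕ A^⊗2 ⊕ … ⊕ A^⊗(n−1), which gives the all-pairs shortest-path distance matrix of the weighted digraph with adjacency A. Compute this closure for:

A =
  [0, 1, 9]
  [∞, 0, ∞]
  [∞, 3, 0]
Closure =
  [0, 1, 9]
  [∞, 0, ∞]
  [∞, 3, 0]

This is the Floyd-Warshall all-pairs shortest-path computation. For each intermediate vertex k = 0, 1, …, 2, update dist[i][j] ← min(dist[i][j], dist[i][k] + dist[k][j]). The final matrix gives, for each (i, j), the minimum total weight of any directed path from i to j (possibly empty when i = j).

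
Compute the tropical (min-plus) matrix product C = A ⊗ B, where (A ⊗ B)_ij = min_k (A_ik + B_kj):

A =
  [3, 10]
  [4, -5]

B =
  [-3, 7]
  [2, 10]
A ⊗ B =
  [0, 10]
  [-3, 5]

Apply the min-plus product entry-by-entry:
  C[0][0] = min over k of (A[0][0] + B[0][0] = 3 + -3 = 0, A[0][1] + B[1][0] = 10 + 2 = 12) = 0 (attained at k = 0)
  C[0][1] = min over k of (A[0][0] + B[0][1] = 3 + 7 = 10, A[0][1] + B[1][1] = 10 + 10 = 20) = 10 (attained at k = 0)
  C[1][0] = min over k of (A[1][0] + B[0][0] = 4 + -3 = 1, A[1][1] + B[1][0] = -5 + 2 = -3) = -3 (attained at k = 1)
  C[1][1] = min over k of (A[1][0] + B[0][1] = 4 + 7 = 11, A[1][1] + B[1][1] = -5 + 10 = 5) = 5 (attained at k = 1)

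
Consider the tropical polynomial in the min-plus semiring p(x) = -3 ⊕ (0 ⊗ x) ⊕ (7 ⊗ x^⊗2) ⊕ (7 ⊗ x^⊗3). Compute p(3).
p(3) = -3

A tropical monomial a ⊗ x^⊗i evaluates to a + i · x. Evaluating each term at x = 3:
  Term 0 contributes -3 + 0 · 3 = -3
  Term 1 contributes 0 + 1 · 3 = 3
  Term 2 contributes 7 + 2 · 3 = 13
  Term 3 contributes 7 + 3 · 3 = 16
p(3) = ⊕ of these = min[-3, 3, 13, 16] = -3.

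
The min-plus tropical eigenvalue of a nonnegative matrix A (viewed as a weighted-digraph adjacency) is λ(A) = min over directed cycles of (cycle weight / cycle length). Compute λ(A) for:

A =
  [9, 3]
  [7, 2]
λ(A) = 2

Enumerate directed cycles and compute their means (weight / length). Sample:
  cycle 0 → 0: weight = 9, length = 1, mean = 9/1 ≈ 9.000
  cycle 1 → 1: weight = 2, length = 1, mean = 2/1 ≈ 2.000
  cycle 0 → 1 → 0: weight = 10, length = 2, mean = 10/2 ≈ 5.000
  cycle 1 → 0 → 1: weight = 10, length = 2, mean = 10/2 ≈ 5.000
Minimum mean = 2.000, attained e.g. along the cycle 1 → 1 with weight 2 and length 1. So λ(A) = 2/1 = 2.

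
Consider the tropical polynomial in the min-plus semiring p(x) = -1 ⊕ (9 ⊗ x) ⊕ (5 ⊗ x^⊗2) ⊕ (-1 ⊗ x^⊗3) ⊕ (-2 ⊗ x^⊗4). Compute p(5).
p(5) = -1

A tropical monomial a ⊗ x^⊗i evaluates to a + i · x. Evaluating each term at x = 5:
  Term 0 contributes -1 + 0 · 5 = -1
  Term 1 contributes 9 + 1 · 5 = 14
  Term 2 contributes 5 + 2 · 5 = 15
  Term 3 contributes -1 + 3 · 5 = 14
  Term 4 contributes -2 + 4 · 5 = 18
p(5) = ⊕ of these = min[-1, 14, 15, 14, 18] = -1.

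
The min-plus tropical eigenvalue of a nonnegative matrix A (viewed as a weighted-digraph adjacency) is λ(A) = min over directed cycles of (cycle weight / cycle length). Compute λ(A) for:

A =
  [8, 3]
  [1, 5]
λ(A) = 2

Enumerate directed cycles and compute their means (weight / length). Sample:
  cycle 0 → 0: weight = 8, length = 1, mean = 8/1 ≈ 8.000
  cycle 1 → 1: weight = 5, length = 1, mean = 5/1 ≈ 5.000
  cycle 0 → 1 → 0: weight = 4, length = 2, mean = 4/2 ≈ 2.000
  cycle 1 → 0 → 1: weight = 4, length = 2, mean = 4/2 ≈ 2.000
Minimum mean = 2.000, attained e.g. along the cycle 0 → 1 → 0 with weight 4 and length 2. So λ(A) = 4/2 = 2.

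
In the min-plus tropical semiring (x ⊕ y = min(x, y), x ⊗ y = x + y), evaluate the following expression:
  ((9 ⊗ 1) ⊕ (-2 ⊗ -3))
((9 ⊗ 1) ⊕ (-2 ⊗ -3)) = -5

Expand innermost to outermost. Recall ⊕ takes the minimum of its arguments and ⊗ takes their sum. Working out the expression ((9 ⊗ 1) ⊕ (-2 ⊗ -3)) gives -5.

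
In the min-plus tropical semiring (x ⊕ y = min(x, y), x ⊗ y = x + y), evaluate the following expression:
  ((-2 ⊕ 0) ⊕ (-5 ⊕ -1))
((-2 ⊕ 0) ⊕ (-5 ⊕ -1)) = -5

Expand innermost to outermost. Recall ⊕ takes the minimum of its arguments and ⊗ takes their sum. Working out the expression ((-2 ⊕ 0) ⊕ (-5 ⊕ -1)) gives -5.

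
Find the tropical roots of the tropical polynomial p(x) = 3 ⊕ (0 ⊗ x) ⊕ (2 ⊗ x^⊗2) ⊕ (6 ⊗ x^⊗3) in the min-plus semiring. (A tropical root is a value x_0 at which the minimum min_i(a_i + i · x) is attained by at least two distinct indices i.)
Roots: {-4, -2, 3}

Each tropical root is a break point of the lower envelope of the lines y = a_i + i · x (there are 4 lines, with slopes 0, 1, ..., 3). Only the lines that attain the minimum somewhere contribute to roots; other lines are dominated. Here the surviving (envelope) indices are i = 3, i = 2, i = 1, i = 0.
Intersections between consecutive envelope lines give the roots: for adjacent envelope indices i < j the intersection is x = (a_i − a_j) / (j − i). Reading off the sorted break points: {-4, -2, 3}.
Verification: at each break x_0, at least two indices attain the minimum of min_i(a_i + i · x_0).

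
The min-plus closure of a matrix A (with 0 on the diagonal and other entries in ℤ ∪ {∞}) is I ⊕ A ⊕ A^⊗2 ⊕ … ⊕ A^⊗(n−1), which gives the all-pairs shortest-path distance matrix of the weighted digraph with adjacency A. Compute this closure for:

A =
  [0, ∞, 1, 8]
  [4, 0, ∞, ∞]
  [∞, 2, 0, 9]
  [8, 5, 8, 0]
Closure =
  [0, 3, 1, 8]
  [4, 0, 5, 12]
  [6, 2, 0, 9]
  [8, 5, 8, 0]

This is the Floyd-Warshall all-pairs shortest-path computation. For each intermediate vertex k = 0, 1, …, 3, update dist[i][j] ← min(dist[i][j], dist[i][k] + dist[k][j]). The final matrix gives, for each (i, j), the minimum total weight of any directed path from i to j (possibly empty when i = j).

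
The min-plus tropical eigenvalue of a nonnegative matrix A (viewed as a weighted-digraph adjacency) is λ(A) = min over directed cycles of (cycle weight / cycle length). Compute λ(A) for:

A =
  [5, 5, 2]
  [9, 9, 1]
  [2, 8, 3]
λ(A) = 2

Enumerate directed cycles and compute their means (weight / length). Sample:
  cycle 0 → 0: weight = 5, length = 1, mean = 5/1 ≈ 5.000
  cycle 1 → 1: weight = 9, length = 1, mean = 9/1 ≈ 9.000
  cycle 2 → 2: weight = 3, length = 1, mean = 3/1 ≈ 3.000
  cycle 0 → 1 → 0: weight = 14, length = 2, mean = 14/2 ≈ 7.000
  cycle 0 → 2 → 0: weight = 4, length = 2, mean = 4/2 ≈ 2.000
  cycle 1 → 0 → 1: weight = 14, length = 2, mean = 14/2 ≈ 7.000
Minimum mean = 2.000, attained e.g. along the cycle 0 → 2 → 0 with weight 4 and length 2. So λ(A) = 4/2 = 2.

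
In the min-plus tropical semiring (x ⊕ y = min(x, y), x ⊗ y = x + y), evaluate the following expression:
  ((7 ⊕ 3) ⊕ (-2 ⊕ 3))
((7 ⊕ 3) ⊕ (-2 ⊕ 3)) = -2

Expand innermost to outermost. Recall ⊕ takes the minimum of its arguments and ⊗ takes their sum. Working out the expression ((7 ⊕ 3) ⊕ (-2 ⊕ 3)) gives -2.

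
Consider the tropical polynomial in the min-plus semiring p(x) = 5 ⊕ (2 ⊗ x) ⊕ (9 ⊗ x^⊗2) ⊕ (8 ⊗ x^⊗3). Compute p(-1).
p(-1) = 1

A tropical monomial a ⊗ x^⊗i evaluates to a + i · x. Evaluating each term at x = -1:
  Term 0 contributes 5 + 0 · -1 = 5
  Term 1 contributes 2 + 1 · -1 = 1
  Term 2 contributes 9 + 2 · -1 = 7
  Term 3 contributes 8 + 3 · -1 = 5
p(-1) = ⊕ of these = min[5, 1, 7, 5] = 1.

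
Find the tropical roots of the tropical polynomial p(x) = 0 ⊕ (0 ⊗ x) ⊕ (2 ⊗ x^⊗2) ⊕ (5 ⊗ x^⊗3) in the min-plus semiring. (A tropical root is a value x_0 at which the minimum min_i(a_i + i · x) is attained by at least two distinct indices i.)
Roots: {-3, -2, 0}

Each tropical root is a break point of the lower envelope of the lines y = a_i + i · x (there are 4 lines, with slopes 0, 1, ..., 3). Only the lines that attain the minimum somewhere contribute to roots; other lines are dominated. Here the surviving (envelope) indices are i = 3, i = 2, i = 1, i = 0.
Intersections between consecutive envelope lines give the roots: for adjacent envelope indices i < j the intersection is x = (a_i − a_j) / (j − i). Reading off the sorted break points: {-3, -2, 0}.
Verification: at each break x_0, at least two indices attain the minimum of min_i(a_i + i · x_0).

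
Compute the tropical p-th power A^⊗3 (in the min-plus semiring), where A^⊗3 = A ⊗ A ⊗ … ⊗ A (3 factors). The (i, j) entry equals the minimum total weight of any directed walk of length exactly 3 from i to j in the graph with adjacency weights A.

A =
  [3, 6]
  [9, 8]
A^⊗3 =
  [9, 12]
  [15, 18]

Each entry (A^⊗3)_ij equals the minimum over all length-3 walks i = v_0 → v_1 → … → v_3 = j of Σ_t A[v_t][v_{t+1}]. For example, for (i, j) = (0, 1) we minimise over 4 possible intermediate vertex sequences; the minimum is 12, attained along the walk 0 → 0 → 0 → 1.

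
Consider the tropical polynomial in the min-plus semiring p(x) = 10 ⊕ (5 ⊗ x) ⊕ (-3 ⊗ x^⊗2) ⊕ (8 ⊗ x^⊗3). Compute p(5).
p(5) = 7

A tropical monomial a ⊗ x^⊗i evaluates to a + i · x. Evaluating each term at x = 5:
  Term 0 contributes 10 + 0 · 5 = 10
  Term 1 contributes 5 + 1 · 5 = 10
  Term 2 contributes -3 + 2 · 5 = 7
  Term 3 contributes 8 + 3 · 5 = 23
p(5) = ⊕ of these = min[10, 10, 7, 23] = 7.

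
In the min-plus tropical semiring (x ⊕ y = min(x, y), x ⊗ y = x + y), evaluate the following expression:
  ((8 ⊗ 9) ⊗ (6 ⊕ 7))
((8 ⊗ 9) ⊗ (6 ⊕ 7)) = 23

Expand innermost to outermost. Recall ⊕ takes the minimum of its arguments and ⊗ takes their sum. Working out the expression ((8 ⊗ 9) ⊗ (6 ⊕ 7)) gives 23.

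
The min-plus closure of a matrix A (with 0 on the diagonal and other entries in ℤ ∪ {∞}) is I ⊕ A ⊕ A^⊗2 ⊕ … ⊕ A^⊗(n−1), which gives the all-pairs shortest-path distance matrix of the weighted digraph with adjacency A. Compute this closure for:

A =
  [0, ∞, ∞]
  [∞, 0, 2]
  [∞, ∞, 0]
Closure =
  [0, ∞, ∞]
  [∞, 0, 2]
  [∞, ∞, 0]

This is the Floyd-Warshall all-pairs shortest-path computation. For each intermediate vertex k = 0, 1, …, 2, update dist[i][j] ← min(dist[i][j], dist[i][k] + dist[k][j]). The final matrix gives, for each (i, j), the minimum total weight of any directed path from i to j (possibly empty when i = j).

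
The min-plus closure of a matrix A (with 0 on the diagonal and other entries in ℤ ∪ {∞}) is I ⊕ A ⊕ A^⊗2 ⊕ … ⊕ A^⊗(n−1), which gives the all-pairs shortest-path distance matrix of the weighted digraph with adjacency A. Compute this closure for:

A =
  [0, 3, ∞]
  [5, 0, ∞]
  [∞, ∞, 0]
Closure =
  [0, 3, ∞]
  [5, 0, ∞]
  [∞, ∞, 0]

This is the Floyd-Warshall all-pairs shortest-path computation. For each intermediate vertex k = 0, 1, …, 2, update dist[i][j] ← min(dist[i][j], dist[i][k] + dist[k][j]). The final matrix gives, for each (i, j), the minimum total weight of any directed path from i to j (possibly empty when i = j).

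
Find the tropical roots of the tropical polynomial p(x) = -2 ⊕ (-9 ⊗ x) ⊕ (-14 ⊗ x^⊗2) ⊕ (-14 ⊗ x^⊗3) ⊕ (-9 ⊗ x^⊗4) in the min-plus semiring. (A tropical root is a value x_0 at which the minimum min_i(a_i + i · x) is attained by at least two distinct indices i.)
Roots: {-5, 0, 5, 7}

Each tropical root is a break point of the lower envelope of the lines y = a_i + i · x (there are 5 lines, with slopes 0, 1, ..., 4). Only the lines that attain the minimum somewhere contribute to roots; other lines are dominated. Here the surviving (envelope) indices are i = 4, i = 3, i = 2, i = 1, i = 0.
Intersections between consecutive envelope lines give the roots: for adjacent envelope indices i < j the intersection is x = (a_i − a_j) / (j − i). Reading off the sorted break points: {-5, 0, 5, 7}.
Verification: at each break x_0, at least two indices attain the minimum of min_i(a_i + i · x_0).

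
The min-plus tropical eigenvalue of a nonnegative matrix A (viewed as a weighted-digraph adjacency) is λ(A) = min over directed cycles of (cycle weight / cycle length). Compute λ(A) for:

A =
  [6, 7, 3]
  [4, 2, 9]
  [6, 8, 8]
λ(A) = 2

Enumerate directed cycles and compute their means (weight / length). Sample:
  cycle 0 → 0: weight = 6, length = 1, mean = 6/1 ≈ 6.000
  cycle 1 → 1: weight = 2, length = 1, mean = 2/1 ≈ 2.000
  cycle 2 → 2: weight = 8, length = 1, mean = 8/1 ≈ 8.000
  cycle 0 → 1 → 0: weight = 11, length = 2, mean = 11/2 ≈ 5.500
  cycle 0 → 2 → 0: weight = 9, length = 2, mean = 9/2 ≈ 4.500
  cycle 1 → 0 → 1: weight = 11, length = 2, mean = 11/2 ≈ 5.500
Minimum mean = 2.000, attained e.g. along the cycle 1 → 1 with weight 2 and length 1. So λ(A) = 2/1 = 2.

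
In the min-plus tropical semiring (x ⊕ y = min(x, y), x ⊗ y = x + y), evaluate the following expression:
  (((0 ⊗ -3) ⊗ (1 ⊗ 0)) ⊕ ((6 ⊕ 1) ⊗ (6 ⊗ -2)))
(((0 ⊗ -3) ⊗ (1 ⊗ 0)) ⊕ ((6 ⊕ 1) ⊗ (6 ⊗ -2))) = -2

Expand innermost to outermost. Recall ⊕ takes the minimum of its arguments and ⊗ takes their sum. Working out the expression (((0 ⊗ -3) ⊗ (1 ⊗ 0)) ⊕ ((6 ⊕ 1) ⊗ (6 ⊗ -2))) gives -2.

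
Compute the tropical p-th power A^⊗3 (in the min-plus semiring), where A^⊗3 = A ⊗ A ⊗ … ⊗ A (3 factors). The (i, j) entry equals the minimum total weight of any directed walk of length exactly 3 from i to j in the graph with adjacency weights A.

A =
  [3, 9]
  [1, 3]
A^⊗3 =
  [9, 15]
  [7, 9]

Each entry (A^⊗3)_ij equals the minimum over all length-3 walks i = v_0 → v_1 → … → v_3 = j of Σ_t A[v_t][v_{t+1}]. For example, for (i, j) = (0, 1) we minimise over 4 possible intermediate vertex sequences; the minimum is 15, attained along the walk 0 → 0 → 0 → 1.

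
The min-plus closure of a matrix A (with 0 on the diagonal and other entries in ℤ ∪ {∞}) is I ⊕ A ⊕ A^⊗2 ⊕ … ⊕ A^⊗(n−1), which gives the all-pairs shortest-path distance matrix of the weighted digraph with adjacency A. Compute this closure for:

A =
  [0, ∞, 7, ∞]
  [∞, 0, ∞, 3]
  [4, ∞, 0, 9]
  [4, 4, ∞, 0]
Closure =
  [0, 20, 7, 16]
  [7, 0, 14, 3]
  [4, 13, 0, 9]
  [4, 4, 11, 0]

This is the Floyd-Warshall all-pairs shortest-path computation. For each intermediate vertex k = 0, 1, …, 3, update dist[i][j] ← min(dist[i][j], dist[i][k] + dist[k][j]). The final matrix gives, for each (i, j), the minimum total weight of any directed path from i to j (possibly empty when i = j).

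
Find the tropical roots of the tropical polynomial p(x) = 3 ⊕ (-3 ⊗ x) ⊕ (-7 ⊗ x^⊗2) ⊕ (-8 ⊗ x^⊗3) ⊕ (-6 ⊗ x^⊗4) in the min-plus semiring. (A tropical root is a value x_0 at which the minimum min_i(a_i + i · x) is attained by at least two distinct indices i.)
Roots: {-2, 1, 4, 6}

Each tropical root is a break point of the lower envelope of the lines y = a_i + i · x (there are 5 lines, with slopes 0, 1, ..., 4). Only the lines that attain the minimum somewhere contribute to roots; other lines are dominated. Here the surviving (envelope) indices are i = 4, i = 3, i = 2, i = 1, i = 0.
Intersections between consecutive envelope lines give the roots: for adjacent envelope indices i < j the intersection is x = (a_i − a_j) / (j − i). Reading off the sorted break points: {-2, 1, 4, 6}.
Verification: at each break x_0, at least two indices attain the minimum of min_i(a_i + i · x_0).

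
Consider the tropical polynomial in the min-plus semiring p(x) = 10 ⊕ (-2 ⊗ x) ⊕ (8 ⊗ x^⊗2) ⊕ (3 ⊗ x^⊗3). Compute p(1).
p(1) = -1

A tropical monomial a ⊗ x^⊗i evaluates to a + i · x. Evaluating each term at x = 1:
  Term 0 contributes 10 + 0 · 1 = 10
  Term 1 contributes -2 + 1 · 1 = -1
  Term 2 contributes 8 + 2 · 1 = 10
  Term 3 contributes 3 + 3 · 1 = 6
p(1) = ⊕ of these = min[10, -1, 10, 6] = -1.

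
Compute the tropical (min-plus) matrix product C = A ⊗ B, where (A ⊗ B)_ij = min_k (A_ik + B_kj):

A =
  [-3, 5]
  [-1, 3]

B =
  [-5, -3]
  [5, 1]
A ⊗ B =
  [-8, -6]
  [-6, -4]

Apply the min-plus product entry-by-entry:
  C[0][0] = min over k of (A[0][0] + B[0][0] = -3 + -5 = -8, A[0][1] + B[1][0] = 5 + 5 = 10) = -8 (attained at k = 0)
  C[0][1] = min over k of (A[0][0] + B[0][1] = -3 + -3 = -6, A[0][1] + B[1][1] = 5 + 1 = 6) = -6 (attained at k = 0)
  C[1][0] = min over k of (A[1][0] + B[0][0] = -1 + -5 = -6, A[1][1] + B[1][0] = 3 + 5 = 8) = -6 (attained at k = 0)
  C[1][1] = min over k of (A[1][0] + B[0][1] = -1 + -3 = -4, A[1][1] + B[1][1] = 3 + 1 = 4) = -4 (attained at k = 0)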